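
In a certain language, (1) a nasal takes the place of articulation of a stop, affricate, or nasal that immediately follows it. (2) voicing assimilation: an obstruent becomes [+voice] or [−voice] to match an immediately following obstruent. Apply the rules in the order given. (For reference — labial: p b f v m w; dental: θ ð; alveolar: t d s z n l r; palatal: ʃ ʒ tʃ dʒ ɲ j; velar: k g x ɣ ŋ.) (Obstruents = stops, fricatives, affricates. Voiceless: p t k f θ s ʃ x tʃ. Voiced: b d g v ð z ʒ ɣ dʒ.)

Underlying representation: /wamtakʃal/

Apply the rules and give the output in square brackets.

[wantakʃal]

Rule 1: /m/ before /t/ (alveolar) → [n]
After rule 1: wantakʃal
Rule 2: no segment meets the rule's conditions; no change.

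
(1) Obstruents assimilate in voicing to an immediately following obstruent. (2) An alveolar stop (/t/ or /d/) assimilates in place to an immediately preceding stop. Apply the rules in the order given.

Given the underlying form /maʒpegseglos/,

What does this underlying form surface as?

[maʃpekseglos]

Rule 1: /ʒ/ before /p/ (voiceless) → [ʃ]
Rule 1: /g/ before /s/ (voiceless) → [k]
After rule 1: maʃpekseglos
Rule 2: no segment meets the rule's conditions; no change.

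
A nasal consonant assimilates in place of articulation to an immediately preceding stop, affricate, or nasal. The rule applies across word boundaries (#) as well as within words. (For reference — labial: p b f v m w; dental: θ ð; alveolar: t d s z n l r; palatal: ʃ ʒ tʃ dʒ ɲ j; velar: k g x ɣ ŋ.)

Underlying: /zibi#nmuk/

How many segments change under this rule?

1

/m/ after /n/ (alveolar) → [n]
1 segment changes.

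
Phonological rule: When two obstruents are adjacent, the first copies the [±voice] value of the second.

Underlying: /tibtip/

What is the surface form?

[tiptip]

/b/ before /t/ (voiceless) → [p]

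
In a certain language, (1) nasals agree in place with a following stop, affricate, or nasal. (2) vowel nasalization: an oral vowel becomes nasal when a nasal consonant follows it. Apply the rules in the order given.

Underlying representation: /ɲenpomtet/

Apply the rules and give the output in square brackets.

Rule 1: /n/ before /p/ (labial) → [m]
Rule 1: /m/ before /t/ (alveolar) → [n]
After rule 1: ɲempontet
Rule 2: /e/ before nasal /m/ → [ẽ]
Rule 2: /o/ before nasal /n/ → [õ]

[ɲẽmpõntet]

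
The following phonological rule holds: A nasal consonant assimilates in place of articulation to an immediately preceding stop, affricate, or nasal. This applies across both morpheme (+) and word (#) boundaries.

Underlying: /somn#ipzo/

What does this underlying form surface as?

[somm#ipzo]

/n/ after /m/ (labial) → [m]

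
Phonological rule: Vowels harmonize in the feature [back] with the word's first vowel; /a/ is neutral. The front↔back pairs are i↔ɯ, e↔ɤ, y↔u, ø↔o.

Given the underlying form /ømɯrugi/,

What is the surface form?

[ømirygi]

/ɯ/ harmonizes with /ø/ ([-back]) → [i]
/u/ harmonizes with /ø/ ([-back]) → [y]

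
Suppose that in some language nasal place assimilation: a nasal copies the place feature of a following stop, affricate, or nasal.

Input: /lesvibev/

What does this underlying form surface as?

no segment meets the rule's conditions; no change.

[lesvibev]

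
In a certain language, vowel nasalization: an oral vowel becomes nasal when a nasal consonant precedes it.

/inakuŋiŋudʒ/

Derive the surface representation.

/a/ after nasal /n/ → [ã]
/i/ after nasal /ŋ/ → [ĩ]
/u/ after nasal /ŋ/ → [ũ]

[inãkuŋĩŋũdʒ]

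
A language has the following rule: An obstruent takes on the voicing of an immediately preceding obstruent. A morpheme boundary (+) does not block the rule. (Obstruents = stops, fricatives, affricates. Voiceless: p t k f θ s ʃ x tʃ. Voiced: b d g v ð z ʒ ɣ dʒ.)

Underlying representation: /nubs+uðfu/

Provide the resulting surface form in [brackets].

/s/ after /b/ (voiced) → [z]
/f/ after /ð/ (voiced) → [v]

[nubz+uðvu]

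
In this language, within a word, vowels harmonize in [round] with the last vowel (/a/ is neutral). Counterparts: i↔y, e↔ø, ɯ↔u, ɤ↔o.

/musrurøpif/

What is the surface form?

/u/ harmonizes with /i/ ([-round]) → [ɯ]
/u/ harmonizes with /i/ ([-round]) → [ɯ]
/ø/ harmonizes with /i/ ([-round]) → [e]

[mɯsrɯrepif]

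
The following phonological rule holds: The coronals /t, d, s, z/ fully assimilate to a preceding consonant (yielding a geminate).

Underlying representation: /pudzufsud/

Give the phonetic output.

/z/ after /d/ → [d] (total assimilation)
/s/ after /f/ → [f] (total assimilation)

[pudduffud]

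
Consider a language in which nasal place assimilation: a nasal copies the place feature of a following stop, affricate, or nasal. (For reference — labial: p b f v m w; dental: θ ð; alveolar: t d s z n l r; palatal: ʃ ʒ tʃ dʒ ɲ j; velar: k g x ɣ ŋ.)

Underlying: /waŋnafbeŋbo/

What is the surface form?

/ŋ/ before /n/ (alveolar) → [n]
/ŋ/ before /b/ (labial) → [m]

[wannafbembo]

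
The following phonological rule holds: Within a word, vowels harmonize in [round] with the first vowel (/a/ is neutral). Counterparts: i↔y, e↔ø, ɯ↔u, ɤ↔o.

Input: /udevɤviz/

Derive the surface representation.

[udøvovyz]

/e/ harmonizes with /u/ ([+round]) → [ø]
/ɤ/ harmonizes with /u/ ([+round]) → [o]
/i/ harmonizes with /u/ ([+round]) → [y]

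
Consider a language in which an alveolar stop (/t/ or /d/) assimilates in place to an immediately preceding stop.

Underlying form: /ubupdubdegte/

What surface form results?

/d/ after /p/ (labial) → [b]
/d/ after /b/ (labial) → [b]
/t/ after /g/ (velar) → [k]

[ubupbubbegke]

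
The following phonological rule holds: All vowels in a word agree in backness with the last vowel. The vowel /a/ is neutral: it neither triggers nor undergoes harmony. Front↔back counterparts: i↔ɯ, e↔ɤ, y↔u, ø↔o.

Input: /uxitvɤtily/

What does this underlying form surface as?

[yxitvetily]

/u/ harmonizes with /y/ ([-back]) → [y]
/ɤ/ harmonizes with /y/ ([-back]) → [e]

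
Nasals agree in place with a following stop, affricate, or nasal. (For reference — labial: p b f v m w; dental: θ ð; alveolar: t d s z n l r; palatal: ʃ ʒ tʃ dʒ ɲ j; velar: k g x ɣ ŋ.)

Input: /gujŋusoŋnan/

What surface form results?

[gujŋusonnan]

/ŋ/ before /n/ (alveolar) → [n]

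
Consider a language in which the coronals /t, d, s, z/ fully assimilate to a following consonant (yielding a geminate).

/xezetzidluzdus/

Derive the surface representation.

[xezezzilluddus]

/t/ before /z/ → [z] (total assimilation)
/d/ before /l/ → [l] (total assimilation)
/z/ before /d/ → [d] (total assimilation)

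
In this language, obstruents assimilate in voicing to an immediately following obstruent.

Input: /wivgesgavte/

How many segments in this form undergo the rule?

2

/s/ before /g/ (voiced) → [z]
/v/ before /t/ (voiceless) → [f]
2 segments change.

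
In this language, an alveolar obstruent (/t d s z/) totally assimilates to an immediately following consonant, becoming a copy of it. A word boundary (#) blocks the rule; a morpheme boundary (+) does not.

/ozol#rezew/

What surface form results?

no segment meets the rule's conditions; no change.

[ozol#rezew]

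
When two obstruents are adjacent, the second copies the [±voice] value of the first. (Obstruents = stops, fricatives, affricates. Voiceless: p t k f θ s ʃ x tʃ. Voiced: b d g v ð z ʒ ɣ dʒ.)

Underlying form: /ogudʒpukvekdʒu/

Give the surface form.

[ogudʒbukfektʃu]

/p/ after /dʒ/ (voiced) → [b]
/v/ after /k/ (voiceless) → [f]
/dʒ/ after /k/ (voiceless) → [tʃ]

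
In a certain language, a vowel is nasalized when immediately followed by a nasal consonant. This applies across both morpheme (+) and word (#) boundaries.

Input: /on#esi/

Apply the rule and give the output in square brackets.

[õn#esi]

/o/ before nasal /n/ → [õ]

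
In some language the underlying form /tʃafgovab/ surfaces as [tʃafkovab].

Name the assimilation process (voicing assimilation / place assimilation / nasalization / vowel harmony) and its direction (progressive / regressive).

voicing assimilation, progressive

/g/→[k].
Each target copies a feature from the preceding segment, so the direction is progressive.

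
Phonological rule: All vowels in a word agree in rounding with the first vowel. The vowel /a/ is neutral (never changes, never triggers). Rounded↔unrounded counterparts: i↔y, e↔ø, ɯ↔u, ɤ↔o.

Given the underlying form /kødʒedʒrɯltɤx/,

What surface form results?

/e/ harmonizes with /ø/ ([+round]) → [ø]
/ɯ/ harmonizes with /ø/ ([+round]) → [u]
/ɤ/ harmonizes with /ø/ ([+round]) → [o]

[kødʒødʒrultox]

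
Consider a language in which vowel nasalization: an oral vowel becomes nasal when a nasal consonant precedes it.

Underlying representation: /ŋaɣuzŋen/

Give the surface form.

[ŋãɣuzŋẽn]

/a/ after nasal /ŋ/ → [ã]
/e/ after nasal /ŋ/ → [ẽ]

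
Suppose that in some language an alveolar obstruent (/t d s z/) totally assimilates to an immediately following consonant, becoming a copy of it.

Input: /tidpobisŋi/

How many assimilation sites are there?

/d/ before /p/ → [p] (total assimilation)
/s/ before /ŋ/ → [ŋ] (total assimilation)
2 segments change.

2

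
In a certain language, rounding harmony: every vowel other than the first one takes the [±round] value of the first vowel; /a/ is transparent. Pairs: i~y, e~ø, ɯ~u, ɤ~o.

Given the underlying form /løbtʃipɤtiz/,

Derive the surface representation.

/i/ harmonizes with /ø/ ([+round]) → [y]
/ɤ/ harmonizes with /ø/ ([+round]) → [o]
/i/ harmonizes with /ø/ ([+round]) → [y]

[løbtʃypotyz]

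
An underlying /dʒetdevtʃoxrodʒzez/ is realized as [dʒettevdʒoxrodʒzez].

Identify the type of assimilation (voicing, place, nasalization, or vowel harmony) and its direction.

/d/→[t] /tʃ/→[dʒ].
Each target copies a feature from the preceding segment, so the direction is progressive.

voicing assimilation, progressive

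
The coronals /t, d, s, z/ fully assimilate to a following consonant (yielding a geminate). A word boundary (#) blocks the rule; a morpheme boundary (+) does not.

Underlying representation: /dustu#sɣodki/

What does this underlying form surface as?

/s/ before /t/ → [t] (total assimilation)
/s/ before /ɣ/ → [ɣ] (total assimilation)
/d/ before /k/ → [k] (total assimilation)

[duttu#ɣɣokki]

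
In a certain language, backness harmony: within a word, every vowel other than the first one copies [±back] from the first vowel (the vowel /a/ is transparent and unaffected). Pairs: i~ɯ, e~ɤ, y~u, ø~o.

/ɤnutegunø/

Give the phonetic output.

/e/ harmonizes with /ɤ/ ([+back]) → [ɤ]
/ø/ harmonizes with /ɤ/ ([+back]) → [o]

[ɤnutɤguno]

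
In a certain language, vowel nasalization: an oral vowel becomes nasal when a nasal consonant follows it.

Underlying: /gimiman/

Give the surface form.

/i/ before nasal /m/ → [ĩ]
/i/ before nasal /m/ → [ĩ]
/a/ before nasal /n/ → [ã]

[gĩmĩmãn]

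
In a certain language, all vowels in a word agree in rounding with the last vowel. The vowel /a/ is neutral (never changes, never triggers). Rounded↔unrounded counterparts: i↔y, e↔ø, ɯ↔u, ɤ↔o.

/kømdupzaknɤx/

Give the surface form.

/ø/ harmonizes with /ɤ/ ([-round]) → [e]
/u/ harmonizes with /ɤ/ ([-round]) → [ɯ]

[kemdɯpzaknɤx]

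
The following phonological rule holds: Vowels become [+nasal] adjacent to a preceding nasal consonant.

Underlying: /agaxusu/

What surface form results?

[agaxusu]

no segment meets the rule's conditions; no change.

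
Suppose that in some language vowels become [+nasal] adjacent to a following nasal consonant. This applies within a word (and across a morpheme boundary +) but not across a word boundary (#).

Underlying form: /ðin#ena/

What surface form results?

[ðĩn#ẽna]

/i/ before nasal /n/ → [ĩ]
/e/ before nasal /n/ → [ẽ]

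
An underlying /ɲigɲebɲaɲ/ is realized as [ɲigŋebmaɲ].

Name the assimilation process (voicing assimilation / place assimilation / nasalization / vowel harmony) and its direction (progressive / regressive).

place assimilation, progressive

/ɲ/→[ŋ] /ɲ/→[m].
Each target copies a feature from the preceding segment, so the direction is progressive.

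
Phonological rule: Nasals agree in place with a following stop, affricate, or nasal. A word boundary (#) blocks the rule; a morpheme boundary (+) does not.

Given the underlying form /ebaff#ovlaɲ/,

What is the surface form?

[ebaff#ovlaɲ]

no segment meets the rule's conditions; no change.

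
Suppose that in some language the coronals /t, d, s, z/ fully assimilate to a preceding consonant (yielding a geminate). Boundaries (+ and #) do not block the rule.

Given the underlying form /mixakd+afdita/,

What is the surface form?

/d/ after /k/ → [k] (total assimilation)
/d/ after /f/ → [f] (total assimilation)

[mixakk+affita]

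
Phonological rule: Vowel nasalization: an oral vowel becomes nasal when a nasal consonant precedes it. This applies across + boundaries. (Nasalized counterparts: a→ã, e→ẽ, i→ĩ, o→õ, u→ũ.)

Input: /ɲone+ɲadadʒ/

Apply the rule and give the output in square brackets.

/o/ after nasal /ɲ/ → [õ]
/e/ after nasal /n/ → [ẽ]
/a/ after nasal /ɲ/ → [ã]

[ɲõnẽ+ɲãdadʒ]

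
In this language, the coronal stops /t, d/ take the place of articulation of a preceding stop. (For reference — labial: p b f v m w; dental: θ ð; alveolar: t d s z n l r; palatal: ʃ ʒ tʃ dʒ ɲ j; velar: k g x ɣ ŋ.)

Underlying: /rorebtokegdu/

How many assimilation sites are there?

2

/t/ after /b/ (labial) → [p]
/d/ after /g/ (velar) → [g]
2 segments change.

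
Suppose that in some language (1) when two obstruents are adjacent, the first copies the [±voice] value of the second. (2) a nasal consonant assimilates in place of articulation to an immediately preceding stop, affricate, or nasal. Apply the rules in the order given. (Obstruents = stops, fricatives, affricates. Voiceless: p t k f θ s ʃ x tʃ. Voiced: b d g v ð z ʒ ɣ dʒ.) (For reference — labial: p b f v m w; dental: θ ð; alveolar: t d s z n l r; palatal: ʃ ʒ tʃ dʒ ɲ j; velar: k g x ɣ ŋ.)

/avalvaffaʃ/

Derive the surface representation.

[avalvaffaʃ]

Rule 1: no segment meets the rule's conditions; no change.
After rule 1: avalvaffaʃ
Rule 2: no segment meets the rule's conditions; no change.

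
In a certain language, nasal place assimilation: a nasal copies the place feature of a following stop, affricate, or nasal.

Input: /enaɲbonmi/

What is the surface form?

/ɲ/ before /b/ (labial) → [m]
/n/ before /m/ (labial) → [m]

[enambommi]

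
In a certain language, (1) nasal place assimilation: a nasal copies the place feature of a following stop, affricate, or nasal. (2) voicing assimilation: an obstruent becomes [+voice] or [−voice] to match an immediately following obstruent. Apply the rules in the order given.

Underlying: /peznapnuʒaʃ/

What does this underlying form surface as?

[peznapnuʒaʃ]

Rule 1: no segment meets the rule's conditions; no change.
After rule 1: peznapnuʒaʃ
Rule 2: no segment meets the rule's conditions; no change.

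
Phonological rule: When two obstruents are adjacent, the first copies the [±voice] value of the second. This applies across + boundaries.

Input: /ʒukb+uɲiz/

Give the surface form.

[ʒugb+uɲiz]

/k/ before /b/ (voiced) → [g]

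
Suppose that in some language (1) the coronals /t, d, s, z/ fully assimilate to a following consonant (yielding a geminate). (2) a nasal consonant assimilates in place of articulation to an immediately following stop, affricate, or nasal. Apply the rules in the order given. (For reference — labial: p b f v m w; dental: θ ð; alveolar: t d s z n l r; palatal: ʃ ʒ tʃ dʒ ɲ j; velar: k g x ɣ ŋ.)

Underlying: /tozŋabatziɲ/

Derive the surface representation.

[toŋŋabazziɲ]

Rule 1: /z/ before /ŋ/ → [ŋ] (total assimilation)
Rule 1: /t/ before /z/ → [z] (total assimilation)
After rule 1: toŋŋabazziɲ
Rule 2: no segment meets the rule's conditions; no change.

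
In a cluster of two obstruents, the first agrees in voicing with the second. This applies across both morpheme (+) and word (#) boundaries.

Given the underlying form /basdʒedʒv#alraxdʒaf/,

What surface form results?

[bazdʒedʒv#alraɣdʒaf]

/s/ before /dʒ/ (voiced) → [z]
/x/ before /dʒ/ (voiced) → [ɣ]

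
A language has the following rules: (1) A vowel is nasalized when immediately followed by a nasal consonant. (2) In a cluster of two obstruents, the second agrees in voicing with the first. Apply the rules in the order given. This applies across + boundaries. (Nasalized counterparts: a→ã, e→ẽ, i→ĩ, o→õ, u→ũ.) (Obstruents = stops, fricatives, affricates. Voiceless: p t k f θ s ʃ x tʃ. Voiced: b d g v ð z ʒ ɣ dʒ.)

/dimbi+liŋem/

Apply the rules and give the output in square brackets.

[dĩmbi+lĩŋẽm]

Rule 1: /i/ before nasal /m/ → [ĩ]
Rule 1: /i/ before nasal /ŋ/ → [ĩ]
Rule 1: /e/ before nasal /m/ → [ẽ]
After rule 1: dĩmbi+lĩŋẽm
Rule 2: no segment meets the rule's conditions; no change.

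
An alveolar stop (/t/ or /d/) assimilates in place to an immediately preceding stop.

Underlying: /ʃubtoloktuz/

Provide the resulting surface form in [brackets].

[ʃubpolokkuz]

/t/ after /b/ (labial) → [p]
/t/ after /k/ (velar) → [k]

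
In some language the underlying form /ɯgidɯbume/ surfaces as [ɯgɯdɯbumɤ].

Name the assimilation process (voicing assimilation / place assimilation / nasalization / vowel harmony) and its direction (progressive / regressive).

/i/→[ɯ] /e/→[ɤ].
Vowels agree with the first vowel, so the harmony is progressive.

vowel harmony, progressive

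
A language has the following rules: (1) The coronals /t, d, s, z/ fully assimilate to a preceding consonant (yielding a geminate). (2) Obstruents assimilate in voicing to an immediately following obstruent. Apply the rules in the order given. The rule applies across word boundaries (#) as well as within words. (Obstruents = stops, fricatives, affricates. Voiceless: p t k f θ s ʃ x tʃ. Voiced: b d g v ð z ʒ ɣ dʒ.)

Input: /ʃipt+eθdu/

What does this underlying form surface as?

[ʃipp+eθθu]

Rule 1: /t/ after /p/ → [p] (total assimilation)
Rule 1: /d/ after /θ/ → [θ] (total assimilation)
After rule 1: ʃipp+eθθu
Rule 2: no segment meets the rule's conditions; no change.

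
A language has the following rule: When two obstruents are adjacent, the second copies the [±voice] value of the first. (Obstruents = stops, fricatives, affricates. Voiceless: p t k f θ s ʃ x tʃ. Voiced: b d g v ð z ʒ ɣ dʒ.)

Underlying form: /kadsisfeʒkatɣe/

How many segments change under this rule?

/s/ after /d/ (voiced) → [z]
/k/ after /ʒ/ (voiced) → [g]
/ɣ/ after /t/ (voiceless) → [x]
3 segments change.

3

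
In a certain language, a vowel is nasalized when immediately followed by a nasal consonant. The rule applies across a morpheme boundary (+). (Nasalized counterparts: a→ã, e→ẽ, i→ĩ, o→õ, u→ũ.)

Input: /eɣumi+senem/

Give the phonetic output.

/u/ before nasal /m/ → [ũ]
/e/ before nasal /n/ → [ẽ]
/e/ before nasal /m/ → [ẽ]

[eɣũmi+sẽnẽm]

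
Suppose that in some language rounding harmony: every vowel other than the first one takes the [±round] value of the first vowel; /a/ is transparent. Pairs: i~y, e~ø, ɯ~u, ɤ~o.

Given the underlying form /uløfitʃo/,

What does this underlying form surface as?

/i/ harmonizes with /u/ ([+round]) → [y]

[uløfytʃo]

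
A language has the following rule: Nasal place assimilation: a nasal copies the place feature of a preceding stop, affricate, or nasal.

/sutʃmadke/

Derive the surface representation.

/m/ after /tʃ/ (palatal) → [ɲ]

[sutʃɲadke]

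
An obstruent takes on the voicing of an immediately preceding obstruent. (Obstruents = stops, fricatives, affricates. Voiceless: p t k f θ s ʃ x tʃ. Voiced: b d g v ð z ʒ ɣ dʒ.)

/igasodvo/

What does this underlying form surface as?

[igasodvo]

no segment meets the rule's conditions; no change.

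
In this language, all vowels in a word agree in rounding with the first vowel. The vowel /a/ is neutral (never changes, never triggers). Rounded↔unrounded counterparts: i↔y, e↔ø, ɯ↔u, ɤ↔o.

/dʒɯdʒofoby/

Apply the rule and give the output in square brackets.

/o/ harmonizes with /ɯ/ ([-round]) → [ɤ]
/o/ harmonizes with /ɯ/ ([-round]) → [ɤ]
/y/ harmonizes with /ɯ/ ([-round]) → [i]

[dʒɯdʒɤfɤbi]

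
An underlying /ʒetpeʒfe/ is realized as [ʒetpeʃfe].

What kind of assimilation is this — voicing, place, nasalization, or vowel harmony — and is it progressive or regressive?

voicing assimilation, regressive

/ʒ/→[ʃ].
Each target copies a feature from the following segment, so the direction is regressive.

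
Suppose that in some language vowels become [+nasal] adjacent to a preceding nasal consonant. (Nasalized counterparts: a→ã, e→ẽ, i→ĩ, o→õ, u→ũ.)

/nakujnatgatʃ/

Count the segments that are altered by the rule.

2

/a/ after nasal /n/ → [ã]
/a/ after nasal /n/ → [ã]
2 segments change.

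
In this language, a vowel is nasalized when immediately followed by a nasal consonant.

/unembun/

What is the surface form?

[ũnẽmbũn]

/u/ before nasal /n/ → [ũ]
/e/ before nasal /m/ → [ẽ]
/u/ before nasal /n/ → [ũ]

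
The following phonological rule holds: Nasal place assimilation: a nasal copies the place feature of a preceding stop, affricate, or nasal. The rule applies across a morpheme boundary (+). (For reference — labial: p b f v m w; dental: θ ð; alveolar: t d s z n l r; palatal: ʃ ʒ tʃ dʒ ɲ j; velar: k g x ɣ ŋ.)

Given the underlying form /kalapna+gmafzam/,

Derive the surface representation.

/n/ after /p/ (labial) → [m]
/m/ after /g/ (velar) → [ŋ]

[kalapma+gŋafzam]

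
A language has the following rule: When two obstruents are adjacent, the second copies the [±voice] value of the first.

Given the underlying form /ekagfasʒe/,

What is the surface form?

/f/ after /g/ (voiced) → [v]
/ʒ/ after /s/ (voiceless) → [ʃ]

[ekagvasʃe]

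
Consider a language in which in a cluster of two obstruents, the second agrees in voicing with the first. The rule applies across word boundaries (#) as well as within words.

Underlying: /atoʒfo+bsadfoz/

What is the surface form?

/f/ after /ʒ/ (voiced) → [v]
/s/ after /b/ (voiced) → [z]
/f/ after /d/ (voiced) → [v]

[atoʒvo+bzadvoz]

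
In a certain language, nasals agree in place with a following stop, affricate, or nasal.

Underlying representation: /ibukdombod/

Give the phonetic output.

no segment meets the rule's conditions; no change.

[ibukdombod]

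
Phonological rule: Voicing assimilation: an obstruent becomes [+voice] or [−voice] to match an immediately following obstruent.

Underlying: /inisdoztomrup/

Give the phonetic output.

[inizdostomrup]

/s/ before /d/ (voiced) → [z]
/z/ before /t/ (voiceless) → [s]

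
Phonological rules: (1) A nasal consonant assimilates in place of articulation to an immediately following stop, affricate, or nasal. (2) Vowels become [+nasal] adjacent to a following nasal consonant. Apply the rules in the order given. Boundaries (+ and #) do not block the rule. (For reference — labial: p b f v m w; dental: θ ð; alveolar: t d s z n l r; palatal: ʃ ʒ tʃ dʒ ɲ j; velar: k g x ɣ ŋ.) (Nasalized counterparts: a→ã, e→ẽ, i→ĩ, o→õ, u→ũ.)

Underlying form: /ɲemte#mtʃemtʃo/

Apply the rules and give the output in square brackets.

[ɲẽntẽ#ɲtʃẽɲtʃo]

Rule 1: /m/ before /t/ (alveolar) → [n]
Rule 1: /m/ before /tʃ/ (palatal) → [ɲ]
Rule 1: /m/ before /tʃ/ (palatal) → [ɲ]
After rule 1: ɲente#ɲtʃeɲtʃo
Rule 2: /e/ before nasal /n/ → [ẽ]
Rule 2: /e/ before nasal /ɲ/ → [ẽ]
Rule 2: /e/ before nasal /ɲ/ → [ẽ]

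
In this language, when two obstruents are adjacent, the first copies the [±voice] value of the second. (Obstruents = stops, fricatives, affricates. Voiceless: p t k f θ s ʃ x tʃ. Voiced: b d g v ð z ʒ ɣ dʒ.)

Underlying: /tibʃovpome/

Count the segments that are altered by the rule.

/b/ before /ʃ/ (voiceless) → [p]
/v/ before /p/ (voiceless) → [f]
2 segments change.

2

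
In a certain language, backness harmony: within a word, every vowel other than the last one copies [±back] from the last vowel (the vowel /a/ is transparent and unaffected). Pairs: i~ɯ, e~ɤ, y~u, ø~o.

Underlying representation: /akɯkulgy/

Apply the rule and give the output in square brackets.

[akikylgy]

/ɯ/ harmonizes with /y/ ([-back]) → [i]
/u/ harmonizes with /y/ ([-back]) → [y]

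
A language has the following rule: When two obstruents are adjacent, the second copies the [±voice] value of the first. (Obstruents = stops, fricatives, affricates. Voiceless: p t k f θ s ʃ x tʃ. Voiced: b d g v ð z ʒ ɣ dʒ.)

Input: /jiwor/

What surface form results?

no segment meets the rule's conditions; no change.

[jiwor]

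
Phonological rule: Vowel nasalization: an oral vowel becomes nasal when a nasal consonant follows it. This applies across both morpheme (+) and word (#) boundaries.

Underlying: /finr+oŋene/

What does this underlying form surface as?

[fĩnr+õŋẽne]

/i/ before nasal /n/ → [ĩ]
/o/ before nasal /ŋ/ → [õ]
/e/ before nasal /n/ → [ẽ]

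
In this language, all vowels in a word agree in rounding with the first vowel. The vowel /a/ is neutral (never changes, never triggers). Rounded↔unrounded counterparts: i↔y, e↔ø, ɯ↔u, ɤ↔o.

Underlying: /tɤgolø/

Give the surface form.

/o/ harmonizes with /ɤ/ ([-round]) → [ɤ]
/ø/ harmonizes with /ɤ/ ([-round]) → [e]

[tɤgɤle]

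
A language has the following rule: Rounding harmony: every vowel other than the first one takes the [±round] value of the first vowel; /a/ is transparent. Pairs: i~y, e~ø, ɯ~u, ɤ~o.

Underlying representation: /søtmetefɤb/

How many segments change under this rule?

/e/ harmonizes with /ø/ ([+round]) → [ø]
/e/ harmonizes with /ø/ ([+round]) → [ø]
/ɤ/ harmonizes with /ø/ ([+round]) → [o]
3 segments change.

3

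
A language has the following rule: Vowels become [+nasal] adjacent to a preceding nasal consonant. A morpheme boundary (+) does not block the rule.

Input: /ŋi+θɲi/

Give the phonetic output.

[ŋĩ+θɲĩ]

/i/ after nasal /ŋ/ → [ĩ]
/i/ after nasal /ɲ/ → [ĩ]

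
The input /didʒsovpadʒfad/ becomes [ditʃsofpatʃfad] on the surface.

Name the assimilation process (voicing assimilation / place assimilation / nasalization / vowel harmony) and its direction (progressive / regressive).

voicing assimilation, regressive

/dʒ/→[tʃ] /v/→[f] /dʒ/→[tʃ].
Each target copies a feature from the following segment, so the direction is regressive.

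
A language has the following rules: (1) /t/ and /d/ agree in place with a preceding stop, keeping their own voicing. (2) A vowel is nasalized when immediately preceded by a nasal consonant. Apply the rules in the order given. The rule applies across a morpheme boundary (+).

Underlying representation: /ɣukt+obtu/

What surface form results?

[ɣukk+obpu]

Rule 1: /t/ after /k/ (velar) → [k]
Rule 1: /t/ after /b/ (labial) → [p]
After rule 1: ɣukk+obpu
Rule 2: no segment meets the rule's conditions; no change.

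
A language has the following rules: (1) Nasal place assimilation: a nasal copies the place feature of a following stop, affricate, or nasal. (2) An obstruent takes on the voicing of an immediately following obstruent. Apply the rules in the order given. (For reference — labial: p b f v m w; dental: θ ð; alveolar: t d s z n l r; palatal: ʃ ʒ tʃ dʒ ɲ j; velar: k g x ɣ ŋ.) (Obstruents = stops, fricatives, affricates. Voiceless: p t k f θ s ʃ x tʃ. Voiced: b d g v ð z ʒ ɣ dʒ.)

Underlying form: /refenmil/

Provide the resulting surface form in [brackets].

[refemmil]

Rule 1: /n/ before /m/ (labial) → [m]
After rule 1: refemmil
Rule 2: no segment meets the rule's conditions; no change.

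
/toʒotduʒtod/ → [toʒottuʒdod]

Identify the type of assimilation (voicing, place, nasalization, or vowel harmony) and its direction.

/d/→[t] /t/→[d].
Each target copies a feature from the preceding segment, so the direction is progressive.

voicing assimilation, progressive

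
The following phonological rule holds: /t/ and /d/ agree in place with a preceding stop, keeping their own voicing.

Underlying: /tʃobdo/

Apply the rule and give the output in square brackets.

/d/ after /b/ (labial) → [b]

[tʃobbo]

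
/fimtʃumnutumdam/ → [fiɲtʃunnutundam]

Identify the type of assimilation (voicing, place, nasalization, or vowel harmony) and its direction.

place assimilation, regressive

/m/→[ɲ] /m/→[n] /m/→[n].
Each target copies a feature from the following segment, so the direction is regressive.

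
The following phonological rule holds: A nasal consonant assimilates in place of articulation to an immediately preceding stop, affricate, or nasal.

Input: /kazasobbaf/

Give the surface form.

no segment meets the rule's conditions; no change.

[kazasobbaf]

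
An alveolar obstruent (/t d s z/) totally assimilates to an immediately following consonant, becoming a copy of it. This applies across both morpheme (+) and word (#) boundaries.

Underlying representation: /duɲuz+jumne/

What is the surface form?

/z/ before /j/ → [j] (total assimilation)

[duɲuj+jumne]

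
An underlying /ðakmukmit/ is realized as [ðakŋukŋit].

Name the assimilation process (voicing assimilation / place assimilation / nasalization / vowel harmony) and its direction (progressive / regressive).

place assimilation, progressive

/m/→[ŋ] /m/→[ŋ].
Each target copies a feature from the preceding segment, so the direction is progressive.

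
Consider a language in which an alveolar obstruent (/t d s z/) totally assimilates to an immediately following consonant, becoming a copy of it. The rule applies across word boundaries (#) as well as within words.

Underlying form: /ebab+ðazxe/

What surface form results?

/z/ before /x/ → [x] (total assimilation)

[ebab+ðaxxe]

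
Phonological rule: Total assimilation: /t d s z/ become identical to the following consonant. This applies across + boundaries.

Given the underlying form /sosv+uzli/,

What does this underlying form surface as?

/s/ before /v/ → [v] (total assimilation)
/z/ before /l/ → [l] (total assimilation)

[sovv+ulli]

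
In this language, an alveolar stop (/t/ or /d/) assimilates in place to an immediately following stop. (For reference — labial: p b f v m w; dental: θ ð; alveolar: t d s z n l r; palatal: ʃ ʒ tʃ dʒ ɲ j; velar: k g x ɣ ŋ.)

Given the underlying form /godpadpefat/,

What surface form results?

[gobpabpefat]

/d/ before /p/ (labial) → [b]
/d/ before /p/ (labial) → [b]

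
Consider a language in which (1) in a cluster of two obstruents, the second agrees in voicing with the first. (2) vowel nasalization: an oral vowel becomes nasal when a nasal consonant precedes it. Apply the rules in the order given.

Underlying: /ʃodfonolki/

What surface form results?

[ʃodvonõlki]

Rule 1: /f/ after /d/ (voiced) → [v]
After rule 1: ʃodvonolki
Rule 2: /o/ after nasal /n/ → [õ]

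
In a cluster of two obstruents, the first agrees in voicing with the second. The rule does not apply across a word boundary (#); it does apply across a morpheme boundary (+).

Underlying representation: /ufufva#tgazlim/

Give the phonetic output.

/f/ before /v/ (voiced) → [v]
/t/ before /g/ (voiced) → [d]

[ufuvva#dgazlim]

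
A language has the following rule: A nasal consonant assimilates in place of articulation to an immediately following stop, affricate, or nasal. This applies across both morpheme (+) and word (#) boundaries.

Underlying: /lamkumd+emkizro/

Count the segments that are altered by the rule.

3

/m/ before /k/ (velar) → [ŋ]
/m/ before /d/ (alveolar) → [n]
/m/ before /k/ (velar) → [ŋ]
3 segments change.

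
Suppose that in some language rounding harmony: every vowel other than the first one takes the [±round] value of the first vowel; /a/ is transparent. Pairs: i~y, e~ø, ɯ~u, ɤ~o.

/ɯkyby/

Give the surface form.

[ɯkibi]

/y/ harmonizes with /ɯ/ ([-round]) → [i]
/y/ harmonizes with /ɯ/ ([-round]) → [i]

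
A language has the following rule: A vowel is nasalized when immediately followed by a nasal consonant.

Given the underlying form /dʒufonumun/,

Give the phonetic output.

/o/ before nasal /n/ → [õ]
/u/ before nasal /m/ → [ũ]
/u/ before nasal /n/ → [ũ]

[dʒufõnũmũn]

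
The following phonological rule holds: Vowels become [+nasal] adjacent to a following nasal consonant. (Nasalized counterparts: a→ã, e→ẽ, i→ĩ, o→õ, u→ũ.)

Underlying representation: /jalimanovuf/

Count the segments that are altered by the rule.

/i/ before nasal /m/ → [ĩ]
/a/ before nasal /n/ → [ã]
2 segments change.

2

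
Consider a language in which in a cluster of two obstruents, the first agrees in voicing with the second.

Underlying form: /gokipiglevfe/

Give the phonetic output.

[gokipigleffe]

/v/ before /f/ (voiceless) → [f]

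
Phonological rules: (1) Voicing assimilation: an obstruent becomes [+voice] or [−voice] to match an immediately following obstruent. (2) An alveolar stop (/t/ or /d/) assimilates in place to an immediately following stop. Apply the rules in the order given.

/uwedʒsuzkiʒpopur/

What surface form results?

[uwetʃsuskiʃpopur]

Rule 1: /dʒ/ before /s/ (voiceless) → [tʃ]
Rule 1: /z/ before /k/ (voiceless) → [s]
Rule 1: /ʒ/ before /p/ (voiceless) → [ʃ]
After rule 1: uwetʃsuskiʃpopur
Rule 2: no segment meets the rule's conditions; no change.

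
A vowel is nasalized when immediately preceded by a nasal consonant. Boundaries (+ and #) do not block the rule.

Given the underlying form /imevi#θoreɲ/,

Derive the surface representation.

/e/ after nasal /m/ → [ẽ]

[imẽvi#θoreɲ]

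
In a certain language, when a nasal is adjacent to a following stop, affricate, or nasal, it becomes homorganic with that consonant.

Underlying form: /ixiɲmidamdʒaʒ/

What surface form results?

[iximmidaɲdʒaʒ]

/ɲ/ before /m/ (labial) → [m]
/m/ before /dʒ/ (palatal) → [ɲ]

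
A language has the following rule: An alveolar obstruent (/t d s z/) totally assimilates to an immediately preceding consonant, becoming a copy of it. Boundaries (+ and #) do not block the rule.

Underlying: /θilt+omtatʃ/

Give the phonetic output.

/t/ after /l/ → [l] (total assimilation)
/t/ after /m/ → [m] (total assimilation)

[θill+ommatʃ]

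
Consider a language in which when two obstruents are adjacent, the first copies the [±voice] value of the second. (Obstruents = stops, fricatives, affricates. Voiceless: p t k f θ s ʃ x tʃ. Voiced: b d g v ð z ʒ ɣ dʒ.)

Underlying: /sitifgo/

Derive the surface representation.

[sitivgo]

/f/ before /g/ (voiced) → [v]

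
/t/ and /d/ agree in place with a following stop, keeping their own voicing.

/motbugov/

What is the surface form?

/t/ before /b/ (labial) → [p]

[mopbugov]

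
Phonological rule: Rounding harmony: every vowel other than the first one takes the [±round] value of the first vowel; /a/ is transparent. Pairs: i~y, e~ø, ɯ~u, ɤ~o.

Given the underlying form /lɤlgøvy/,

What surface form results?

/ø/ harmonizes with /ɤ/ ([-round]) → [e]
/y/ harmonizes with /ɤ/ ([-round]) → [i]

[lɤlgevi]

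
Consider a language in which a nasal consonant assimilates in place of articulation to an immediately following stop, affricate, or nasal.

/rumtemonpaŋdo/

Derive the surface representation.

[runtemompando]

/m/ before /t/ (alveolar) → [n]
/n/ before /p/ (labial) → [m]
/ŋ/ before /d/ (alveolar) → [n]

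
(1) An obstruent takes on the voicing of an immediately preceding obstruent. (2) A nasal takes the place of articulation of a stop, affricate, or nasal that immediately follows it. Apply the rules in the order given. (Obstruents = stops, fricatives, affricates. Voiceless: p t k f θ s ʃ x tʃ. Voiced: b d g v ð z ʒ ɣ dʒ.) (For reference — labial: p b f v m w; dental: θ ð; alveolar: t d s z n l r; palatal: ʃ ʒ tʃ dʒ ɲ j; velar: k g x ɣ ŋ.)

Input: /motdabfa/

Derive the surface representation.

[mottabva]

Rule 1: /d/ after /t/ (voiceless) → [t]
Rule 1: /f/ after /b/ (voiced) → [v]
After rule 1: mottabva
Rule 2: no segment meets the rule's conditions; no change.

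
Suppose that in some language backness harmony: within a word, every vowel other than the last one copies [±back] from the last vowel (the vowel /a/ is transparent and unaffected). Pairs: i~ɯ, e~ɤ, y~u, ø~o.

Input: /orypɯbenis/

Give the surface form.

/o/ harmonizes with /i/ ([-back]) → [ø]
/ɯ/ harmonizes with /i/ ([-back]) → [i]

[ørypibenis]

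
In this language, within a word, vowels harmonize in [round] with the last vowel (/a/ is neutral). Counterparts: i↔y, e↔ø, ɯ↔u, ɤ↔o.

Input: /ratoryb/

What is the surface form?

no segment meets the rule's conditions; no change.

[ratoryb]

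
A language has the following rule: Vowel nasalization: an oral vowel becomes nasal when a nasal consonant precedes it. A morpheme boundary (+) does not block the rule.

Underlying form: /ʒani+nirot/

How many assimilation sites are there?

/i/ after nasal /n/ → [ĩ]
/i/ after nasal /n/ → [ĩ]
2 segments change.

2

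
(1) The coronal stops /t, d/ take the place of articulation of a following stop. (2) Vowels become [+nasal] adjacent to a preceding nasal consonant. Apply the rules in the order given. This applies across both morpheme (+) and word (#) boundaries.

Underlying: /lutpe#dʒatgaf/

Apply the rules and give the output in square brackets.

Rule 1: /t/ before /p/ (labial) → [p]
Rule 1: /t/ before /g/ (velar) → [k]
After rule 1: luppe#dʒakgaf
Rule 2: no segment meets the rule's conditions; no change.

[luppe#dʒakgaf]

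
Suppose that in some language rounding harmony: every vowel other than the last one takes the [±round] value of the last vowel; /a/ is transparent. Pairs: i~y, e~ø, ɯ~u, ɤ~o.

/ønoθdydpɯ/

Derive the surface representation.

[enɤθdidpɯ]

/ø/ harmonizes with /ɯ/ ([-round]) → [e]
/o/ harmonizes with /ɯ/ ([-round]) → [ɤ]
/y/ harmonizes with /ɯ/ ([-round]) → [i]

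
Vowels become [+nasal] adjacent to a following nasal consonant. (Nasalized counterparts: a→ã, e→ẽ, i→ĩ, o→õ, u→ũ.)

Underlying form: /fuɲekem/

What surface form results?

[fũɲekẽm]

/u/ before nasal /ɲ/ → [ũ]
/e/ before nasal /m/ → [ẽ]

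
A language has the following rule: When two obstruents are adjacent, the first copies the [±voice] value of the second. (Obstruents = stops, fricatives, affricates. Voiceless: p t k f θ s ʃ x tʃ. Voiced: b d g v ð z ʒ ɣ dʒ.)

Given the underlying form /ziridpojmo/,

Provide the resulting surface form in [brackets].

[ziritpojmo]

/d/ before /p/ (voiceless) → [t]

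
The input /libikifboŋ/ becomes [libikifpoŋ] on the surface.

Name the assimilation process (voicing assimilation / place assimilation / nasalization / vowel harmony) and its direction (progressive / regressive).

voicing assimilation, progressive

/b/→[p].
Each target copies a feature from the preceding segment, so the direction is progressive.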